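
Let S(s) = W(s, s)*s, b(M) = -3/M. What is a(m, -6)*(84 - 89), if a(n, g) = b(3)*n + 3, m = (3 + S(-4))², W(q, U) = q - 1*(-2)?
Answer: 590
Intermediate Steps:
W(q, U) = 2 + q (W(q, U) = q + 2 = 2 + q)
S(s) = s*(2 + s) (S(s) = (2 + s)*s = s*(2 + s))
m = 121 (m = (3 - 4*(2 - 4))² = (3 - 4*(-2))² = (3 + 8)² = 11² = 121)
a(n, g) = 3 - n (a(n, g) = (-3/3)*n + 3 = (-3*⅓)*n + 3 = -n + 3 = 3 - n)
a(m, -6)*(84 - 89) = (3 - 1*121)*(84 - 89) = (3 - 121)*(-5) = -118*(-5) = 590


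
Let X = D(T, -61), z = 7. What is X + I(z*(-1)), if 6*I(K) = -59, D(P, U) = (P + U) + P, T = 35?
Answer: -⅚ ≈ -0.83333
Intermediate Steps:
D(P, U) = U + 2*P
I(K) = -59/6 (I(K) = (⅙)*(-59) = -59/6)
X = 9 (X = -61 + 2*35 = -61 + 70 = 9)
X + I(z*(-1)) = 9 - 59/6 = -⅚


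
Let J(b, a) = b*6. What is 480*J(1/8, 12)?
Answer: 360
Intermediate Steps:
J(b, a) = 6*b
480*J(1/8, 12) = 480*(6/8) = 480*(6*(1/8)) = 480*(3/4) = 360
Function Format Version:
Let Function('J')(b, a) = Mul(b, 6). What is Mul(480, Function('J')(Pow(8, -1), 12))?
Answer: 360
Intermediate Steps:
Function('J')(b, a) = Mul(6, b)
Mul(480, Function('J')(Pow(8, -1), 12)) = Mul(480, Mul(6, Pow(8, -1))) = Mul(480, Mul(6, Rational(1, 8))) = Mul(480, Rational(3, 4)) = 360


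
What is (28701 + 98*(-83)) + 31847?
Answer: 52414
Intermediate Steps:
(28701 + 98*(-83)) + 31847 = (28701 - 8134) + 31847 = 20567 + 31847 = 52414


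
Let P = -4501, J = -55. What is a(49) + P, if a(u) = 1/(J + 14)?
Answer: -184542/41 ≈ -4501.0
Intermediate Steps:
a(u) = -1/41 (a(u) = 1/(-55 + 14) = 1/(-41) = -1/41)
a(49) + P = -1/41 - 4501 = -184542/41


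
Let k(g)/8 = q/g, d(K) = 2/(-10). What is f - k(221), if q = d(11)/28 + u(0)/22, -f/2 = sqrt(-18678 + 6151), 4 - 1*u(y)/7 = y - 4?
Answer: -7818/85085 - 2*I*sqrt(12527) ≈ -0.091885 - 223.85*I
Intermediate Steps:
d(K) = -1/5 (d(K) = 2*(-1/10) = -1/5)
u(y) = 56 - 7*y (u(y) = 28 - 7*(y - 4) = 28 - 7*(-4 + y) = 28 + (28 - 7*y) = 56 - 7*y)
f = -2*I*sqrt(12527) (f = -2*sqrt(-18678 + 6151) = -2*I*sqrt(12527) ≈ -223.85*I)
q = 3909/1540 (q = -1/5/28 + (56 - 7*0)/22 = -1/5*1/28 + (56 + 0)*(1/22) = -1/140 + 56*(1/22) = -1/140 + 28/11 = 3909/1540 ≈ 2.5383)
k(g) = 7818/(385*g) (k(g) = 8*(3909/(1540*g)) = 7818/(385*g))
f - k(221) = -2*I*sqrt(12527) - 7818/(385*221) = -2*I*sqrt(12527) - 1*7818/85085 = -2*I*sqrt(12527) - 7818/85085 = -7818/85085 - 2*I*sqrt(12527)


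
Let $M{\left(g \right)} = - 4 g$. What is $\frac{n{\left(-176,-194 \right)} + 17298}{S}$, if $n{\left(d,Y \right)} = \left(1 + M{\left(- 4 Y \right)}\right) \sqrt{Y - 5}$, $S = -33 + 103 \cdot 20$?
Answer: $\frac{17298}{2027} - \frac{3103 i \sqrt{199}}{2027} \approx 8.5338 - 21.595 i$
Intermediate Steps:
$S = 2027$ ($S = -33 + 2060 = 2027$)
$n{\left(d,Y \right)} = \sqrt{-5 + Y} \left(1 + 16 Y\right)$ ($n{\left(d,Y \right)} = \left(1 - 4 \left(- 4 Y\right)\right) \sqrt{Y - 5} = \left(1 + 16 Y\right) \sqrt{-5 + Y} = \sqrt{-5 + Y} \left(1 + 16 Y\right)$)
$\frac{n{\left(-176,-194 \right)} + 17298}{S} = \frac{\sqrt{-5 - 194} \left(1 + 16 \left(-194\right)\right) + 17298}{2027} = \left(\sqrt{-199} \left(1 - 3104\right) + 17298\right) \frac{1}{2027} = \left(i \sqrt{199} \left(-3103\right) + 17298\right) \frac{1}{2027} = \left(- 3103 i \sqrt{199} + 17298\right) \frac{1}{2027} = \left(17298 - 3103 i \sqrt{199}\right) \frac{1}{2027} = \frac{17298}{2027} - \frac{3103 i \sqrt{199}}{2027}$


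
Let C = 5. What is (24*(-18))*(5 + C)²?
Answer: -43200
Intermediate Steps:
(24*(-18))*(5 + C)² = (24*(-18))*(5 + 5)² = -432*10² = -432*100 = -43200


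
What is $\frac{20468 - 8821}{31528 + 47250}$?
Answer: $\frac{11647}{78778} \approx 0.14785$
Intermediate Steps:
$\frac{20468 - 8821}{31528 + 47250} = \frac{11647}{78778}$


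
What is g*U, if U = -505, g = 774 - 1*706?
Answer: -34340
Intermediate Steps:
g = 68 (g = 774 - 706 = 68)
g*U = 68*(-505) = -34340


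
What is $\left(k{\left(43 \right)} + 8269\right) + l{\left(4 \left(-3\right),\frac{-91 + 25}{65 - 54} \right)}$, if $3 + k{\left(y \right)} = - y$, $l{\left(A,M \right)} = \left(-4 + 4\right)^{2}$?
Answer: $8223$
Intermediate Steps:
$l{\left(A,M \right)} = 0$ ($l{\left(A,M \right)} = 0^{2} = 0$)
$k{\left(y \right)} = -3 - y$
$\left(k{\left(43 \right)} + 8269\right) + l{\left(4 \left(-3\right),\frac{-91 + 25}{65 - 54} \right)} = \left(\left(-3 - 43\right) + 8269\right) + 0 = \left(-46 + 8269\right) + 0 = 8223 + 0 = 8223$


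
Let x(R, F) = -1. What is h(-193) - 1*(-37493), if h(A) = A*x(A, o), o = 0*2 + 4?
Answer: 37686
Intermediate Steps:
o = 4 (o = 0 + 4 = 4)
h(A) = -A (h(A) = A*(-1) = -A)
h(-193) - 1*(-37493) = -1*(-193) - 1*(-37493) = 193 + 37493 = 37686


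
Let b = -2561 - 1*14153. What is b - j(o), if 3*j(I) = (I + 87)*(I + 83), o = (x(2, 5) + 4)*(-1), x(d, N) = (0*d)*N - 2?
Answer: -19009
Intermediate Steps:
x(d, N) = -2 (x(d, N) = 0*N - 2 = 0 - 2 = -2)
b = -16714 (b = -2561 - 14153 = -16714)
o = -2 (o = (-2 + 4)*(-1) = 2*(-1) = -2)
j(I) = (83 + I)*(87 + I)/3 (j(I) = ((I + 87)*(I + 83))/3 = ((87 + I)*(83 + I))/3 = ((83 + I)*(87 + I))/3 = (83 + I)*(87 + I)/3)
b - j(o) = -16714 - (2407 + (⅓)*(-2)² + (170/3)*(-2)) = -16714 - (2407 + (⅓)*4 - 340/3) = -16714 - (2407 + 4/3 - 340/3) = -16714 - 1*2295 = -16714 - 2295 = -19009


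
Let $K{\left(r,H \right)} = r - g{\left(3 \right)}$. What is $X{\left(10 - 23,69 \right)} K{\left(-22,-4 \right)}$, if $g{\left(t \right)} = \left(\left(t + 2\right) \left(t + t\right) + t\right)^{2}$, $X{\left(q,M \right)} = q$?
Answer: $14443$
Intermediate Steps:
$g{\left(t \right)} = \left(t + 2 t \left(2 + t\right)\right)^{2}$ ($g{\left(t \right)} = \left(\left(2 + t\right) 2 t + t\right)^{2} = \left(2 t \left(2 + t\right) + t\right)^{2} = \left(t + 2 t \left(2 + t\right)\right)^{2}$)
$K{\left(r,H \right)} = -1089 + r$ ($K{\left(r,H \right)} = r - 3^{2} \left(5 + 2 \cdot 3\right)^{2} = r - 9 \left(5 + 6\right)^{2} = r - 9 \cdot 11^{2} = r - 9 \cdot 121 = r - 1089 = -1089 + r$)
$X{\left(10 - 23,69 \right)} K{\left(-22,-4 \right)} = \left(10 - 23\right) \left(-1089 - 22\right) = \left(10 - 23\right) \left(-1111\right) = \left(-13\right) \left(-1111\right) = 14443$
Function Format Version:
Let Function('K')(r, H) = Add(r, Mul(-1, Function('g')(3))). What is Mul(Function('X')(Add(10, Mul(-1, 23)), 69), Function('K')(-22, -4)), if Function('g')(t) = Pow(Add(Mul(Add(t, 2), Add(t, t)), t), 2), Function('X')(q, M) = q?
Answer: 14443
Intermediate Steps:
Function('g')(t) = Pow(Add(t, Mul(2, t, Add(2, t))), 2) (Function('g')(t) = Pow(Add(Mul(Add(2, t), Mul(2, t)), t), 2) = Pow(Add(Mul(2, t, Add(2, t)), t), 2) = Pow(Add(t, Mul(2, t, Add(2, t))), 2))
Function('K')(r, H) = Add(-1089, r) (Function('K')(r, H) = Add(r, Mul(-1, Mul(Pow(3, 2), Pow(Add(5, Mul(2, 3)), 2)))) = Add(r, Mul(-1, Mul(9, Pow(Add(5, 6), 2)))) = Add(r, Mul(-1, Mul(9, Pow(11, 2)))) = Add(r, Mul(-1, Mul(9, 121))) = Add(r, Mul(-1, 1089)) = Add(r, -1089) = Add(-1089, r))
Mul(Function('X')(Add(10, Mul(-1, 23)), 69), Function('K')(-22, -4)) = Mul(Add(10, Mul(-1, 23)), Add(-1089, -22)) = Mul(Add(10, -23), -1111) = Mul(-13, -1111) = 14443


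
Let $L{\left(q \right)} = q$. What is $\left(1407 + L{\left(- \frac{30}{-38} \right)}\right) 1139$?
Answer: $\frac{30465972}{19} \approx 1.6035 \cdot 10^{6}$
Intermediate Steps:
$\left(1407 + L{\left(- \frac{30}{-38} \right)}\right) 1139 = \left(1407 - \frac{30}{-38}\right) 1139 = \left(1407 - - \frac{15}{19}\right) 1139 = \left(1407 + \frac{15}{19}\right) 1139 = \frac{26748}{19} \cdot 1139 = \frac{30465972}{19}$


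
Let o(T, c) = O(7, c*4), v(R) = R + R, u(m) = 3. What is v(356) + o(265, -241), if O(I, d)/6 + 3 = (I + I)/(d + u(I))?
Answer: 666850/961 ≈ 693.91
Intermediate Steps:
O(I, d) = -18 + 12*I/(3 + d) (O(I, d) = -18 + 6*((I + I)/(d + 3)) = -18 + 6*((2*I)/(3 + d)) = -18 + 6*(2*I/(3 + d)) = -18 + 12*I/(3 + d))
v(R) = 2*R
o(T, c) = 6*(5 - 12*c)/(3 + 4*c) (o(T, c) = 6*(-9 - 3*c*4 + 2*7)/(3 + c*4) = 6*(-9 - 12*c + 14)/(3 + 4*c) = 6*(5 - 12*c)/(3 + 4*c))
v(356) + o(265, -241) = 2*356 + 6*(5 - 12*(-241))/(3 + 4*(-241)) = 712 + 6*(5 + 2892)/(3 - 964) = 712 + 6*2897/(-961) = 712 + 6*(-1/961)*2897 = 712 - 17382/961 = 666850/961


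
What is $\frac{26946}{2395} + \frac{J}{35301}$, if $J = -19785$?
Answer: $\frac{301278557}{28181965} \approx 10.69$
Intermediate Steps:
$\frac{26946}{2395} + \frac{J}{35301} = \frac{26946}{2395} - \frac{19785}{35301} = 26946 \cdot \frac{1}{2395} - \frac{6595}{11767} = \frac{26946}{2395} - \frac{6595}{11767} = \frac{301278557}{28181965}$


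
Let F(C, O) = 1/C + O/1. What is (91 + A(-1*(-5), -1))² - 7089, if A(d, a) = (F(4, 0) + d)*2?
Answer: 12853/4 ≈ 3213.3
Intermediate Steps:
F(C, O) = O + 1/C (F(C, O) = 1/C + O*1 = 1/C + O = O + 1/C)
A(d, a) = ½ + 2*d (A(d, a) = ((0 + 1/4) + d)*2 = ((0 + ¼) + d)*2 = (¼ + d)*2 = ½ + 2*d)
(91 + A(-1*(-5), -1))² - 7089 = (91 + (½ + 2*(-1*(-5))))² - 7089 = (91 + (½ + 2*5))² - 7089 = (91 + (½ + 10))² - 7089 = (91 + 21/2)² - 7089 = (203/2)² - 7089 = 41209/4 - 7089 = 12853/4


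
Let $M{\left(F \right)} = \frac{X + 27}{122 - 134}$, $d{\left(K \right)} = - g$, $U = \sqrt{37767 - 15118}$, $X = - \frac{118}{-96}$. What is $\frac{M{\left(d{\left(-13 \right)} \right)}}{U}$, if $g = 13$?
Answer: $- \frac{1355 \sqrt{22649}}{13045824} \approx -0.015631$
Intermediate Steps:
$X = \frac{59}{48}$ ($X = \left(-118\right) \left(- \frac{1}{96}\right) = \frac{59}{48} \approx 1.2292$)
$U = \sqrt{22649} \approx 150.5$
$d{\left(K \right)} = -13$ ($d{\left(K \right)} = \left(-1\right) 13 = -13$)
$M{\left(F \right)} = - \frac{1355}{576}$ ($M{\left(F \right)} = \frac{\frac{59}{48} + 27}{122 - 134} = \frac{1355}{48 \left(-12\right)} = \frac{1355}{48} \left(- \frac{1}{12}\right) = - \frac{1355}{576}$)
$\frac{M{\left(d{\left(-13 \right)} \right)}}{U} = - \frac{1355}{576 \sqrt{22649}} = - \frac{1355 \frac{\sqrt{22649}}{22649}}{576} = - \frac{1355 \sqrt{22649}}{13045824}$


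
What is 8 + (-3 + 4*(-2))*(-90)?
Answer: 998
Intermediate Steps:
8 + (-3 + 4*(-2))*(-90) = 8 + (-3 - 8)*(-90) = 8 - 11*(-90) = 8 + 990 = 998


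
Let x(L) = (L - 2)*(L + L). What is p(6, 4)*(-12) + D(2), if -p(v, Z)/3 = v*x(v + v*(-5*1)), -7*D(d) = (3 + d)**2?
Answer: 1886951/7 ≈ 2.6956e+5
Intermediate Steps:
x(L) = 2*L*(-2 + L) (x(L) = (-2 + L)*(2*L) = 2*L*(-2 + L))
D(d) = -(3 + d)**2/7
p(v, Z) = 24*v**2*(-2 - 4*v) (p(v, Z) = -3*v*2*(v + v*(-5*1))*(-2 + (v + v*(-5*1))) = -3*v*2*(v + v*(-5))*(-2 + (v + v*(-5))) = -3*v*2*(v - 5*v)*(-2 + (v - 5*v)) = -3*v*2*(-4*v)*(-2 - 4*v) = -3*v*(-8*v*(-2 - 4*v)) = -(-24)*v**2*(-2 - 4*v) = 24*v**2*(-2 - 4*v))
p(6, 4)*(-12) + D(2) = (6**2*(-48 - 96*6))*(-12) - (3 + 2)**2/7 = (36*(-48 - 576))*(-12) - 1/7*5**2 = (36*(-624))*(-12) - 1/7*25 = -22464*(-12) - 25/7 = 269568 - 25/7 = 1886951/7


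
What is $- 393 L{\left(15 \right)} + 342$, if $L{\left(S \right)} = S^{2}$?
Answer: $-88083$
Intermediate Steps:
$- 393 L{\left(15 \right)} + 342 = - 393 \cdot 15^{2} + 342 = \left(-393\right) 225 + 342 = -88425 + 342 = -88083$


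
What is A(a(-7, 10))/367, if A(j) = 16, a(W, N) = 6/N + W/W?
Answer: 16/367 ≈ 0.043597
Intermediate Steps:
a(W, N) = 1 + 6/N (a(W, N) = 6/N + 1 = 1 + 6/N)
A(a(-7, 10))/367 = 16/367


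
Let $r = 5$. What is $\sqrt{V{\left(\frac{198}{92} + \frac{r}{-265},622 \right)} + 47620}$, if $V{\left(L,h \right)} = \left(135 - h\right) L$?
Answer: $\frac{9 \sqrt{3418156454}}{2438} \approx 215.83$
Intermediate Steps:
$V{\left(L,h \right)} = L \left(135 - h\right)$
$\sqrt{V{\left(\frac{198}{92} + \frac{r}{-265},622 \right)} + 47620} = \sqrt{\left(\frac{198}{92} + \frac{5}{-265}\right) \left(135 - 622\right) + 47620} = \sqrt{\left(198 \cdot \frac{1}{92} + 5 \left(- \frac{1}{265}\right)\right) \left(135 - 622\right) + 47620} = \sqrt{\left(\frac{99}{46} - \frac{1}{53}\right) \left(-487\right) + 47620} = \sqrt{\frac{5201}{2438} \left(-487\right) + 47620} = \sqrt{- \frac{2532887}{2438} + 47620} = \sqrt{\frac{113564673}{2438}} = \frac{9 \sqrt{3418156454}}{2438}$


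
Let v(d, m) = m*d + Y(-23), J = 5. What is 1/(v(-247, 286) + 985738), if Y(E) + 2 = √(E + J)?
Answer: 457547/418698514427 - 3*I*√2/837397028854 ≈ 1.0928e-6 - 5.0665e-12*I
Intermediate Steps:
Y(E) = -2 + √(5 + E) (Y(E) = -2 + √(E + 5) = -2 + √(5 + E))
v(d, m) = -2 + d*m + 3*I*√2 (v(d, m) = m*d + (-2 + √(5 - 23)) = d*m + (-2 + √(-18)) = d*m + (-2 + 3*I*√2) = -2 + d*m + 3*I*√2)
1/(v(-247, 286) + 985738) = 1/((-2 - 247*286 + 3*I*√2) + 985738) = 1/((-2 - 70642 + 3*I*√2) + 985738) = 1/((-70644 + 3*I*√2) + 985738) = 1/(915094 + 3*I*√2)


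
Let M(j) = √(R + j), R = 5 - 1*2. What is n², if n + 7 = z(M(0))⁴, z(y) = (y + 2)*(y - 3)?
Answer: 122233 + 70560*√3 ≈ 2.4445e+5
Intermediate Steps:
R = 3 (R = 5 - 2 = 3)
M(j) = √(3 + j)
z(y) = (-3 + y)*(2 + y) (z(y) = (2 + y)*(-3 + y) = (-3 + y)*(2 + y))
n = -7 + (-3 - √3)⁴ (n = -7 + (-6 + (√(3 + 0))² - √(3 + 0))⁴ = -7 + (-6 + (√3)² - √3)⁴ = -7 + (-6 + 3 - √3)⁴ = -7 + (-3 - √3)⁴ ≈ 494.42)
n² = (245 + 144*√3)²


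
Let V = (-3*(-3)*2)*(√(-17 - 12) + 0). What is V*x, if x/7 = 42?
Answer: 5292*I*√29 ≈ 28498.0*I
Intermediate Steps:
x = 294 (x = 7*42 = 294)
V = 18*I*√29 (V = (9*2)*(√(-29) + 0) = 18*(I*√29 + 0) = 18*(I*√29) = 18*I*√29 ≈ 96.933*I)
V*x = (18*I*√29)*294 = 5292*I*√29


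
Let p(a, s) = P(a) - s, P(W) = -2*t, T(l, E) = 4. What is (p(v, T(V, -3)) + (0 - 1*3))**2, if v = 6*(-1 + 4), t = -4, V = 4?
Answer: 1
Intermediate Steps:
P(W) = 8 (P(W) = -2*(-4) = 8)
v = 18 (v = 6*3 = 18)
p(a, s) = 8 - s
(p(v, T(V, -3)) + (0 - 1*3))**2 = ((8 - 1*4) + (0 - 1*3))**2 = ((8 - 4) + (0 - 3))**2 = (4 - 3)**2 = 1**2 = 1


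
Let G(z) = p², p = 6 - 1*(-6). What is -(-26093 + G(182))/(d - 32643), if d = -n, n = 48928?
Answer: -3707/11653 ≈ -0.31812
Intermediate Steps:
d = -48928 (d = -1*48928 = -48928)
p = 12 (p = 6 + 6 = 12)
G(z) = 144 (G(z) = 12² = 144)
-(-26093 + G(182))/(d - 32643) = -(-26093 + 144)/(-48928 - 32643) = -(-25949)/(-81571) = -(-25949)*(-1)/81571 = -1*3707/11653 = -3707/11653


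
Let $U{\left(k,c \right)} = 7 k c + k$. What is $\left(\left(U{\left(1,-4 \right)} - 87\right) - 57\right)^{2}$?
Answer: $29241$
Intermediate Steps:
$U{\left(k,c \right)} = k + 7 c k$ ($U{\left(k,c \right)} = 7 c k + k = k + 7 c k$)
$\left(\left(U{\left(1,-4 \right)} - 87\right) - 57\right)^{2} = \left(\left(1 \left(1 + 7 \left(-4\right)\right) - 87\right) - 57\right)^{2} = \left(\left(1 \left(1 - 28\right) - 87\right) - 57\right)^{2} = \left(\left(1 \left(-27\right) - 87\right) - 57\right)^{2} = \left(\left(-27 - 87\right) - 57\right)^{2} = \left(-114 - 57\right)^{2} = \left(-171\right)^{2} = 29241$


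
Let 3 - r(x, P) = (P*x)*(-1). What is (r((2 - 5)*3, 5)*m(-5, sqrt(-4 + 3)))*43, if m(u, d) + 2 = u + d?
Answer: 12642 - 1806*I ≈ 12642.0 - 1806.0*I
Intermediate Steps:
m(u, d) = -2 + d + u (m(u, d) = -2 + (u + d) = -2 + (d + u) = -2 + d + u)
r(x, P) = 3 + P*x (r(x, P) = 3 - P*x*(-1) = 3 - (-1)*P*x = 3 + P*x)
(r((2 - 5)*3, 5)*m(-5, sqrt(-4 + 3)))*43 = ((3 + 5*((2 - 5)*3))*(-2 + sqrt(-4 + 3) - 5))*43 = ((3 + 5*(-3*3))*(-2 + sqrt(-1) - 5))*43 = ((3 + 5*(-9))*(-2 + I - 5))*43 = ((3 - 45)*(-7 + I))*43 = -42*(-7 + I)*43 = (294 - 42*I)*43 = 12642 - 1806*I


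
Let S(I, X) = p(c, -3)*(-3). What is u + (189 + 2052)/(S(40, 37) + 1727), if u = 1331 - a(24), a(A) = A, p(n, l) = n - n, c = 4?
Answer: 2259430/1727 ≈ 1308.3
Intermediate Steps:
p(n, l) = 0
S(I, X) = 0 (S(I, X) = 0*(-3) = 0)
u = 1307 (u = 1331 - 1*24 = 1331 - 24 = 1307)
u + (189 + 2052)/(S(40, 37) + 1727) = 1307 + (189 + 2052)/(0 + 1727) = 1307 + 2241/1727 = 2259430/1727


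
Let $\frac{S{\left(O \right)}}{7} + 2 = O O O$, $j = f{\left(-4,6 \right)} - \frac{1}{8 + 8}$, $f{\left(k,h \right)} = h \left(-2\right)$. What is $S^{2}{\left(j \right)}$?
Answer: $\frac{2538219265232049}{16777216} \approx 1.5129 \cdot 10^{8}$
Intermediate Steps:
$f{\left(k,h \right)} = - 2 h$
$j = - \frac{193}{16}$ ($j = \left(-2\right) 6 - \frac{1}{8 + 8} = -12 - \frac{1}{16} = - \frac{193}{16} \approx -12.063$)
$S{\left(O \right)} = -14 + 7 O^{3}$ ($S{\left(O \right)} = -14 + 7 O O O = -14 + 7 O^{2} O = -14 + 7 O^{3}$)
$S^{2}{\left(j \right)} = \left(-14 + 7 \left(- \frac{193}{16}\right)^{3}\right)^{2} = \left(-14 + 7 \left(- \frac{7189057}{4096}\right)\right)^{2} = \left(-14 - \frac{50323399}{4096}\right)^{2} = \left(- \frac{50380743}{4096}\right)^{2} = \frac{2538219265232049}{16777216}$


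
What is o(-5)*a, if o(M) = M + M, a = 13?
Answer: -130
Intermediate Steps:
o(M) = 2*M
o(-5)*a = (2*(-5))*13 = -10*13 = -130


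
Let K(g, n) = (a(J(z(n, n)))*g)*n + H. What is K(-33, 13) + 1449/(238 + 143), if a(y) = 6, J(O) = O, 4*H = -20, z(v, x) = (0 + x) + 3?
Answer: -327050/127 ≈ -2575.2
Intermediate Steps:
z(v, x) = 3 + x (z(v, x) = x + 3 = 3 + x)
H = -5 (H = (¼)*(-20) = -5)
K(g, n) = -5 + 6*g*n (K(g, n) = (6*g)*n - 5 = 6*g*n - 5 = -5 + 6*g*n)
K(-33, 13) + 1449/(238 + 143) = (-5 + 6*(-33)*13) + 1449/(238 + 143) = (-5 - 2574) + 1449/381 = -2579 + (1/381)*1449 = -2579 + 483/127 = -327050/127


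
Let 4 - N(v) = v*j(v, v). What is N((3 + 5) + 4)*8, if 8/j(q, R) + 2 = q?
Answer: -224/5 ≈ -44.800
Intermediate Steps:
j(q, R) = 8/(-2 + q)
N(v) = 4 - 8*v/(-2 + v) (N(v) = 4 - v*8/(-2 + v) = 4 - 8*v/(-2 + v))
N((3 + 5) + 4)*8 = (4*(-2 - ((3 + 5) + 4))/(-2 + ((3 + 5) + 4)))*8 = (4*(-2 - (8 + 4))/(-2 + (8 + 4)))*8 = (4*(-2 - 1*12)/(-2 + 12))*8 = (4*(-2 - 12)/10)*8 = (4*(1/10)*(-14))*8 = -28/5*8 = -224/5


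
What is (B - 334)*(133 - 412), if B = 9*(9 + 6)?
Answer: 55521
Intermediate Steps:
B = 135 (B = 9*15 = 135)
(B - 334)*(133 - 412) = (135 - 334)*(133 - 412) = -199*(-279) = 55521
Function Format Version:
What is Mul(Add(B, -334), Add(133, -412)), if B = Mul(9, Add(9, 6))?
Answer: 55521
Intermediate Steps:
B = 135 (B = Mul(9, 15) = 135)
Mul(Add(B, -334), Add(133, -412)) = Mul(Add(135, -334), Add(133, -412)) = Mul(-199, -279) = 55521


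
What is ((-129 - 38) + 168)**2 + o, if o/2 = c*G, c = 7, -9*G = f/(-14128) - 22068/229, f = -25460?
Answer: 539045863/3639726 ≈ 148.10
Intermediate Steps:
G = 76486591/7279452 (G = -(-25460/(-14128) - 22068/229)/9 = -(-25460*(-1/14128) - 22068*1/229)/9 = -(6365/3532 - 22068/229)/9 = -1/9*(-76486591/808828) = 76486591/7279452 ≈ 10.507)
o = 535406137/3639726 (o = 2*(7*(76486591/7279452)) = 2*(535406137/7279452) = 535406137/3639726 ≈ 147.10)
((-129 - 38) + 168)**2 + o = ((-129 - 38) + 168)**2 + 535406137/3639726 = (-167 + 168)**2 + 535406137/3639726 = 1**2 + 535406137/3639726 = 1 + 535406137/3639726 = 539045863/3639726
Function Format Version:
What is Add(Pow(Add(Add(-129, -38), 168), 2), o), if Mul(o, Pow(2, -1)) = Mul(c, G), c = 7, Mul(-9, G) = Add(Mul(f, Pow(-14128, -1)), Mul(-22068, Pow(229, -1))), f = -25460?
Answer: Rational(539045863, 3639726) ≈ 148.10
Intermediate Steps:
G = Rational(76486591, 7279452) (G = Mul(Rational(-1, 9), Add(Mul(-25460, Pow(-14128, -1)), Mul(-22068, Pow(229, -1)))) = Mul(Rational(-1, 9), Add(Mul(-25460, Rational(-1, 14128)), Mul(-22068, Rational(1, 229)))) = Mul(Rational(-1, 9), Add(Rational(6365, 3532), Rational(-22068, 229))) = Mul(Rational(-1, 9), Rational(-76486591, 808828)) = Rational(76486591, 7279452) ≈ 10.507)
o = Rational(535406137, 3639726) (o = Mul(2, Mul(7, Rational(76486591, 7279452))) = Mul(2, Rational(535406137, 7279452)) = Rational(535406137, 3639726) ≈ 147.10)
Add(Pow(Add(Add(-129, -38), 168), 2), o) = Add(Pow(Add(Add(-129, -38), 168), 2), Rational(535406137, 3639726)) = Add(Pow(Add(-167, 168), 2), Rational(535406137, 3639726)) = Add(Pow(1, 2), Rational(535406137, 3639726)) = Add(1, Rational(535406137, 3639726)) = Rational(539045863, 3639726)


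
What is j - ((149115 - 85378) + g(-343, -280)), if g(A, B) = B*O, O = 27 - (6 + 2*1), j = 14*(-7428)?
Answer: -162409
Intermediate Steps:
j = -103992
O = 19 (O = 27 - (6 + 2) = 27 - 1*8 = 27 - 8 = 19)
g(A, B) = 19*B (g(A, B) = B*19 = 19*B)
j - ((149115 - 85378) + g(-343, -280)) = -103992 - ((149115 - 85378) + 19*(-280)) = -103992 - (63737 - 5320) = -103992 - 1*58417 = -103992 - 58417 = -162409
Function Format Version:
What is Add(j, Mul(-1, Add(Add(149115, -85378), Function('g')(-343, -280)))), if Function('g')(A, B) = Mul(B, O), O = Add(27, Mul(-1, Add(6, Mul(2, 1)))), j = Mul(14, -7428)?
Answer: -162409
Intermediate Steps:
j = -103992
O = 19 (O = Add(27, Mul(-1, Add(6, 2))) = Add(27, Mul(-1, 8)) = Add(27, -8) = 19)
Function('g')(A, B) = Mul(19, B) (Function('g')(A, B) = Mul(B, 19) = Mul(19, B))
Add(j, Mul(-1, Add(Add(149115, -85378), Function('g')(-343, -280)))) = Add(-103992, Mul(-1, Add(Add(149115, -85378), Mul(19, -280)))) = Add(-103992, Mul(-1, Add(63737, -5320))) = Add(-103992, Mul(-1, 58417)) = Add(-103992, -58417) = -162409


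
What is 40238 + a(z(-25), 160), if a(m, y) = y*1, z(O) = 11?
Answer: 40398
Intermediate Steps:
a(m, y) = y
40238 + a(z(-25), 160) = 40238 + 160 = 40398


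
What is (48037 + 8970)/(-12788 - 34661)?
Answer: -57007/47449 ≈ -1.2014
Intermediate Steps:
(48037 + 8970)/(-12788 - 34661) = 57007/(-47449) = 57007*(-1/47449) = -57007/47449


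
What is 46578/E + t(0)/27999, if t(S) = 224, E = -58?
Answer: -652062215/811971 ≈ -803.06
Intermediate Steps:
46578/E + t(0)/27999 = 46578/(-58) + 224/27999 = 46578*(-1/58) + 224*(1/27999) = -23289/29 + 224/27999 = -652062215/811971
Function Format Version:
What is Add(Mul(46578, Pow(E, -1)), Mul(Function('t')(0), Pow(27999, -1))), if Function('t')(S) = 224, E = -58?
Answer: Rational(-652062215, 811971) ≈ -803.06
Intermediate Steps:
Add(Mul(46578, Pow(E, -1)), Mul(Function('t')(0), Pow(27999, -1))) = Add(Mul(46578, Pow(-58, -1)), Mul(224, Pow(27999, -1))) = Add(Mul(46578, Rational(-1, 58)), Mul(224, Rational(1, 27999))) = Add(Rational(-23289, 29), Rational(224, 27999)) = Rational(-652062215, 811971)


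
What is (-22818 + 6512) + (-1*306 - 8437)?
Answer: -25049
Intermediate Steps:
(-22818 + 6512) + (-1*306 - 8437) = -16306 + (-306 - 8437) = -16306 - 8743 = -25049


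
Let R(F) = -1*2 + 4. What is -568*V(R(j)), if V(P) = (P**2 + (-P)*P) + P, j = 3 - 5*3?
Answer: -1136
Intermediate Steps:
j = -12 (j = 3 - 15 = -12)
R(F) = 2 (R(F) = -2 + 4 = 2)
V(P) = P (V(P) = (P**2 - P**2) + P = 0 + P = P)
-568*V(R(j)) = -568*2 = -1136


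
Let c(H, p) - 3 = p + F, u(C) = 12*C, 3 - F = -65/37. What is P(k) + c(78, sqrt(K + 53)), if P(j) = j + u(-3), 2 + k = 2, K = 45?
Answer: -1045/37 + 7*sqrt(2) ≈ -18.344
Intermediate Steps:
k = 0 (k = -2 + 2 = 0)
F = 176/37 (F = 3 - (-65)/37 = 3 - 1*(-65/37) = 3 + 65/37 = 176/37 ≈ 4.7568)
P(j) = -36 + j (P(j) = j + 12*(-3) = j - 36 = -36 + j)
c(H, p) = 287/37 + p (c(H, p) = 3 + (p + 176/37) = 3 + (176/37 + p) = 287/37 + p)
P(k) + c(78, sqrt(K + 53)) = (-36 + 0) + (287/37 + sqrt(45 + 53)) = -36 + (287/37 + sqrt(98)) = -36 + (287/37 + 7*sqrt(2)) = -1045/37 + 7*sqrt(2)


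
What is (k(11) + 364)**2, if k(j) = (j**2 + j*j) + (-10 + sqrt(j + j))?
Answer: (596 + sqrt(22))**2 ≈ 3.6083e+5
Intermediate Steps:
k(j) = -10 + 2*j**2 + sqrt(2)*sqrt(j) (k(j) = (j**2 + j**2) + (-10 + sqrt(2*j)) = 2*j**2 + (-10 + sqrt(2)*sqrt(j)) = -10 + 2*j**2 + sqrt(2)*sqrt(j))
(k(11) + 364)**2 = ((-10 + 2*11**2 + sqrt(2)*sqrt(11)) + 364)**2 = ((-10 + 2*121 + sqrt(22)) + 364)**2 = ((-10 + 242 + sqrt(22)) + 364)**2 = ((232 + sqrt(22)) + 364)**2 = (596 + sqrt(22))**2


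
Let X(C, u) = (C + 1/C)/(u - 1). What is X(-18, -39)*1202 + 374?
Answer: 65993/72 ≈ 916.57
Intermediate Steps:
X(C, u) = (C + 1/C)/(-1 + u)
X(-18, -39)*1202 + 374 = ((1 + (-18)²)/((-18)*(-1 - 39)))*1202 + 374 = -1/18*(1 + 324)/(-40)*1202 + 374 = -1/18*(-1/40)*325*1202 + 374 = (65/144)*1202 + 374 = 39065/72 + 374 = 65993/72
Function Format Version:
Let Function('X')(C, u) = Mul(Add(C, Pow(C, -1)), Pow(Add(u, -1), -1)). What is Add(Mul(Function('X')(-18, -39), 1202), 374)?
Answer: Rational(65993, 72) ≈ 916.57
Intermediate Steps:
Function('X')(C, u) = Mul(Pow(Add(-1, u), -1), Add(C, Pow(C, -1))) (Function('X')(C, u) = Mul(Add(C, Pow(C, -1)), Pow(Add(-1, u), -1)) = Mul(Pow(Add(-1, u), -1), Add(C, Pow(C, -1))))
Add(Mul(Function('X')(-18, -39), 1202), 374) = Add(Mul(Mul(Pow(-18, -1), Pow(Add(-1, -39), -1), Add(1, Pow(-18, 2))), 1202), 374) = Add(Mul(Mul(Rational(-1, 18), Pow(-40, -1), Add(1, 324)), 1202), 374) = Add(Mul(Mul(Rational(-1, 18), Rational(-1, 40), 325), 1202), 374) = Add(Mul(Rational(65, 144), 1202), 374) = Add(Rational(39065, 72), 374) = Rational(65993, 72)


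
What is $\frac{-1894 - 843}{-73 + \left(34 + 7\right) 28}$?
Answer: $- \frac{2737}{1075} \approx -2.546$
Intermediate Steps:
$\frac{-1894 - 843}{-73 + \left(34 + 7\right) 28} = - \frac{2737}{-73 + 41 \cdot 28} = - \frac{2737}{-73 + 1148} = - \frac{2737}{1075}$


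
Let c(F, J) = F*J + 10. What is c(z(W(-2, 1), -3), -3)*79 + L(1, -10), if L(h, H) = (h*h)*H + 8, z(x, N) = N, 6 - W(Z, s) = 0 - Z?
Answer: 1499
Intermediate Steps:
W(Z, s) = 6 + Z (W(Z, s) = 6 - (0 - Z) = 6 - (-1)*Z = 6 + Z)
c(F, J) = 10 + F*J
L(h, H) = 8 + H*h² (L(h, H) = h²*H + 8 = H*h² + 8 = 8 + H*h²)
c(z(W(-2, 1), -3), -3)*79 + L(1, -10) = (10 - 3*(-3))*79 + (8 - 10*1²) = (10 + 9)*79 + (8 - 10*1) = 19*79 + (8 - 10) = 1501 - 2 = 1499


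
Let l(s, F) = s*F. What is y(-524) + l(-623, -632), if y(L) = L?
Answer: 393212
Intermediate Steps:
l(s, F) = F*s
y(-524) + l(-623, -632) = -524 - 632*(-623) = -524 + 393736 = 393212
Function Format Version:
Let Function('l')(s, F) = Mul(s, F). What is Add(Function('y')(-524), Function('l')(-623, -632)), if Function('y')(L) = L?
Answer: 393212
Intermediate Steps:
Function('l')(s, F) = Mul(F, s)
Add(Function('y')(-524), Function('l')(-623, -632)) = Add(-524, Mul(-632, -623)) = Add(-524, 393736) = 393212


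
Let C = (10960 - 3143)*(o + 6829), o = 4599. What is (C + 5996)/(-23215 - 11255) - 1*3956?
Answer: -112850996/17235 ≈ -6547.8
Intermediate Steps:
C = 89332676 (C = (10960 - 3143)*(4599 + 6829) = 7817*11428 = 89332676)
(C + 5996)/(-23215 - 11255) - 1*3956 = (89332676 + 5996)/(-23215 - 11255) - 1*3956 = 89338672/(-34470) - 3956 = 89338672*(-1/34470) - 3956 = -44669336/17235 - 3956 = -112850996/17235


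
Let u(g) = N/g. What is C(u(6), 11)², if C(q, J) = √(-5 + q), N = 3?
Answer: -9/2 ≈ -4.5000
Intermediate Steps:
u(g) = 3/g
C(u(6), 11)² = (√(-5 + 3/6))² = (√(-5 + 3*(⅙)))² = (√(-5 + ½))² = (√(-9/2))² = (3*I*√2/2)² = -9/2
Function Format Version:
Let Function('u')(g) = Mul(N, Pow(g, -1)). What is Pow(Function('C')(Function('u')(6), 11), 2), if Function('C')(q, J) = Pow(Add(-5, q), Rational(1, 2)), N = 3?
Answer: Rational(-9, 2) ≈ -4.5000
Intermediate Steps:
Function('u')(g) = Mul(3, Pow(g, -1))
Pow(Function('C')(Function('u')(6), 11), 2) = Pow(Pow(Add(-5, Mul(3, Pow(6, -1))), Rational(1, 2)), 2) = Pow(Pow(Add(-5, Mul(3, Rational(1, 6))), Rational(1, 2)), 2) = Pow(Pow(Add(-5, Rational(1, 2)), Rational(1, 2)), 2) = Pow(Pow(Rational(-9, 2), Rational(1, 2)), 2) = Pow(Mul(Rational(3, 2), I, Pow(2, Rational(1, 2))), 2) = Rational(-9, 2)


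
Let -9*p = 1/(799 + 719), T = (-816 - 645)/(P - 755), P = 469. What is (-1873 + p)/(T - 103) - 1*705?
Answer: -11924570534/17386137 ≈ -685.87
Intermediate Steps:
T = 1461/286 (T = (-816 - 645)/(469 - 755) = -1461/(-286) = -1461*(-1/286) = 1461/286 ≈ 5.1084)
p = -1/13662 (p = -1/(9*(799 + 719)) = -1/9/1518 = -1/9*1/1518 = -1/13662 ≈ -7.3196e-5)
(-1873 + p)/(T - 103) - 1*705 = (-1873 - 1/13662)/(1461/286 - 103) - 1*705 = -25588927/(13662*(-27997/286)) - 705 = -25588927/13662*(-286/27997) - 705 = 332656051/17386137 - 705 = -11924570534/17386137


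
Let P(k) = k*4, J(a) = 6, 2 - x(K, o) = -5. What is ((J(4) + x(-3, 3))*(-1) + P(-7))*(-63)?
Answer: 2583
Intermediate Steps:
x(K, o) = 7 (x(K, o) = 2 - 1*(-5) = 2 + 5 = 7)
P(k) = 4*k
((J(4) + x(-3, 3))*(-1) + P(-7))*(-63) = ((6 + 7)*(-1) + 4*(-7))*(-63) = (13*(-1) - 28)*(-63) = (-13 - 28)*(-63) = -41*(-63) = 2583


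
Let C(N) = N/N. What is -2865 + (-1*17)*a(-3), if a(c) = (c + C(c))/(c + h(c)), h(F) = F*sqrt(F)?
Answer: (-2865*sqrt(3) + 8629*I/3)/(sqrt(3) - I) ≈ -2867.8 + 4.9075*I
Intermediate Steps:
h(F) = F**(3/2)
C(N) = 1
a(c) = (1 + c)/(c + c**(3/2)) (a(c) = (c + 1)/(c + c**(3/2)) = (1 + c)/(c + c**(3/2)))
-2865 + (-1*17)*a(-3) = -2865 + (-1*17)*((1 - 3)/(-3 + (-3)**(3/2))) = -2865 - 17*(-2)/(-3 - 3*I*sqrt(3)) = -2865 - (-34)/(-3 - 3*I*sqrt(3)) = -2865 + 34/(-3 - 3*I*sqrt(3))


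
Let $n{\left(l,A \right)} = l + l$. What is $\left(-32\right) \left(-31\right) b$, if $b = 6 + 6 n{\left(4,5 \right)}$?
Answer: $53568$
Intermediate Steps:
$n{\left(l,A \right)} = 2 l$
$b = 54$ ($b = 6 + 6 \cdot 2 \cdot 4 = 6 + 6 \cdot 8 = 6 + 48 = 54$)
$\left(-32\right) \left(-31\right) b = \left(-32\right) \left(-31\right) 54 = 992 \cdot 54 = 53568$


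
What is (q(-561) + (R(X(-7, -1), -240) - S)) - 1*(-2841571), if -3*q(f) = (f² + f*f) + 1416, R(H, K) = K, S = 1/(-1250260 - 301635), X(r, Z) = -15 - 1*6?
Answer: 4083105580276/1551895 ≈ 2.6310e+6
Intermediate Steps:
X(r, Z) = -21 (X(r, Z) = -15 - 6 = -21)
S = -1/1551895 (S = 1/(-1551895) = -1/1551895 ≈ -6.4437e-7)
q(f) = -472 - 2*f²/3 (q(f) = -((f² + f*f) + 1416)/3 = -((f² + f²) + 1416)/3 = -(2*f² + 1416)/3 = -(1416 + 2*f²)/3 = -472 - 2*f²/3)
(q(-561) + (R(X(-7, -1), -240) - S)) - 1*(-2841571) = ((-472 - ⅔*(-561)²) + (-240 - 1*(-1/1551895))) - 1*(-2841571) = ((-472 - ⅔*314721) + (-240 + 1/1551895)) + 2841571 = ((-472 - 209814) - 372454799/1551895) + 2841571 = (-210286 - 372454799/1551895) + 2841571 = -326714246769/1551895 + 2841571 = 4083105580276/1551895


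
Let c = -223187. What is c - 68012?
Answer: -291199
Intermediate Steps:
c - 68012 = -223187 - 68012 = -291199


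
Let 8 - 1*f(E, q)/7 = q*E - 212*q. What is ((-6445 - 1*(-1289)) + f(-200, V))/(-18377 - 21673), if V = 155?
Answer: -44192/4005 ≈ -11.034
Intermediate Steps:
f(E, q) = 56 + 1484*q - 7*E*q (f(E, q) = 56 - 7*(q*E - 212*q) = 56 - 7*(E*q - 212*q) = 56 - 7*(-212*q + E*q) = 56 + (1484*q - 7*E*q) = 56 + 1484*q - 7*E*q)
((-6445 - 1*(-1289)) + f(-200, V))/(-18377 - 21673) = ((-6445 - 1*(-1289)) + (56 + 1484*155 - 7*(-200)*155))/(-18377 - 21673) = ((-6445 + 1289) + (56 + 230020 + 217000))/(-40050) = (-5156 + 447076)*(-1/40050) = 441920*(-1/40050) = -44192/4005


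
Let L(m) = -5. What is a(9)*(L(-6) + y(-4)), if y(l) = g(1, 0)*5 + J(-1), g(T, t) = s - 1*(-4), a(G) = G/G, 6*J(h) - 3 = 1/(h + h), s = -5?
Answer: -115/12 ≈ -9.5833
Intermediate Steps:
J(h) = ½ + 1/(12*h) (J(h) = ½ + 1/(6*(h + h)) = ½ + 1/(6*((2*h))) = ½ + (1/(2*h))/6 = ½ + 1/(12*h))
a(G) = 1
g(T, t) = -1 (g(T, t) = -5 - 1*(-4) = -5 + 4 = -1)
y(l) = -55/12 (y(l) = -1*5 + (1/12)*(1 + 6*(-1))/(-1) = -5 + (1/12)*(-1)*(1 - 6) = -5 + (1/12)*(-1)*(-5) = -5 + 5/12 = -55/12)
a(9)*(L(-6) + y(-4)) = 1*(-5 - 55/12) = 1*(-115/12) = -115/12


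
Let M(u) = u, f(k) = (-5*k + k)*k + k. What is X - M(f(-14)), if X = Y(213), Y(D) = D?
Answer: 1011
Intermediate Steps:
f(k) = k - 4*k**2 (f(k) = (-4*k)*k + k = -4*k**2 + k = k - 4*k**2)
X = 213
X - M(f(-14)) = 213 - (-14)*(1 - 4*(-14)) = 213 - (-14)*(1 + 56) = 213 - (-14)*57 = 213 - 1*(-798) = 213 + 798 = 1011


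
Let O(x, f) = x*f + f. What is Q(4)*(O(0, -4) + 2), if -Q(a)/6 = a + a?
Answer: 96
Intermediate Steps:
O(x, f) = f + f*x (O(x, f) = f*x + f = f + f*x)
Q(a) = -12*a (Q(a) = -6*(a + a) = -12*a)
Q(4)*(O(0, -4) + 2) = (-12*4)*(-4*(1 + 0) + 2) = -48*(-4*1 + 2) = -48*(-4 + 2) = -48*(-2) = 96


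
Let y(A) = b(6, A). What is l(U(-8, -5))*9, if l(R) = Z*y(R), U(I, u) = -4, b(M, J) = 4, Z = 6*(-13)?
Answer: -2808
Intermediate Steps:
Z = -78
y(A) = 4
l(R) = -312 (l(R) = -78*4 = -312)
l(U(-8, -5))*9 = -312*9 = -2808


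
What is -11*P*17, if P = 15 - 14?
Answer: -187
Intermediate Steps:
P = 1
-11*P*17 = -11*1*17 = -11*17 = -187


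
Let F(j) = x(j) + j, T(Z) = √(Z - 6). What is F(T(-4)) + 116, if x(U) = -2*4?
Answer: 108 + I*√10 ≈ 108.0 + 3.1623*I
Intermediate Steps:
x(U) = -8
T(Z) = √(-6 + Z)
F(j) = -8 + j
F(T(-4)) + 116 = (-8 + √(-6 - 4)) + 116 = (-8 + √(-10)) + 116 = (-8 + I*√10) + 116 = 108 + I*√10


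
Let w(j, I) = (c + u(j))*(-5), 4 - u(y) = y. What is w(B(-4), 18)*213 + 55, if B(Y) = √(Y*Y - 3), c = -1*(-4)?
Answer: -8465 + 1065*√13 ≈ -4625.1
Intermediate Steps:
u(y) = 4 - y
c = 4
B(Y) = √(-3 + Y²) (B(Y) = √(Y² - 3) = √(-3 + Y²))
w(j, I) = -40 + 5*j (w(j, I) = (4 + (4 - j))*(-5) = (8 - j)*(-5) = -40 + 5*j)
w(B(-4), 18)*213 + 55 = (-40 + 5*√(-3 + (-4)²))*213 + 55 = (-40 + 5*√(-3 + 16))*213 + 55 = (-40 + 5*√13)*213 + 55 = (-8520 + 1065*√13) + 55 = -8465 + 1065*√13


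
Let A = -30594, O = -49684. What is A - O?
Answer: 19090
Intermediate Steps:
A - O = -30594 - 1*(-49684) = -30594 + 49684 = 19090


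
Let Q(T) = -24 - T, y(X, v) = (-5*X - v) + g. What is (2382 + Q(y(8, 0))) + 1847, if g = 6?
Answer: 4239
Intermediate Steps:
y(X, v) = 6 - v - 5*X (y(X, v) = (-5*X - v) + 6 = (-v - 5*X) + 6 = 6 - v - 5*X)
(2382 + Q(y(8, 0))) + 1847 = (2382 + (-24 - (6 - 1*0 - 5*8))) + 1847 = (2382 + (-24 - (6 + 0 - 40))) + 1847 = (2382 + (-24 - 1*(-34))) + 1847 = (2382 + (-24 + 34)) + 1847 = (2382 + 10) + 1847 = 2392 + 1847 = 4239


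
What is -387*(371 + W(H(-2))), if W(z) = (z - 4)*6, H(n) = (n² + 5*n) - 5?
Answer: -108747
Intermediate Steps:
H(n) = -5 + n² + 5*n
W(z) = -24 + 6*z (W(z) = (-4 + z)*6 = -24 + 6*z)
-387*(371 + W(H(-2))) = -387*(371 + (-24 + 6*(-5 + (-2)² + 5*(-2)))) = -387*(371 + (-24 + 6*(-5 + 4 - 10))) = -387*(371 + (-24 + 6*(-11))) = -387*(371 + (-24 - 66)) = -387*(371 - 90) = -387*281 = -108747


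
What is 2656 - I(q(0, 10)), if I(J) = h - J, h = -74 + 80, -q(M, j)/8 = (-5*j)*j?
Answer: 6650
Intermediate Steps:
q(M, j) = 40*j² (q(M, j) = -8*(-5*j)*j = -(-40)*j² = 40*j²)
h = 6
I(J) = 6 - J
2656 - I(q(0, 10)) = 2656 - (6 - 40*10²) = 2656 - (6 - 40*100) = 2656 - (6 - 1*4000) = 2656 - (6 - 4000) = 2656 - 1*(-3994) = 2656 + 3994 = 6650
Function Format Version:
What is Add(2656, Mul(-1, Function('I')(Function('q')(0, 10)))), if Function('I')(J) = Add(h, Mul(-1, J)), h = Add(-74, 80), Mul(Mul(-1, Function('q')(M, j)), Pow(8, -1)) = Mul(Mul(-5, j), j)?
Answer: 6650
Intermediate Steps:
Function('q')(M, j) = Mul(40, Pow(j, 2)) (Function('q')(M, j) = Mul(-8, Mul(Mul(-5, j), j)) = Mul(-8, Mul(-5, Pow(j, 2))) = Mul(40, Pow(j, 2)))
h = 6
Function('I')(J) = Add(6, Mul(-1, J))
Add(2656, Mul(-1, Function('I')(Function('q')(0, 10)))) = Add(2656, Mul(-1, Add(6, Mul(-1, Mul(40, Pow(10, 2)))))) = Add(2656, Mul(-1, Add(6, Mul(-1, Mul(40, 100))))) = Add(2656, Mul(-1, Add(6, Mul(-1, 4000)))) = Add(2656, Mul(-1, Add(6, -4000))) = Add(2656, Mul(-1, -3994)) = Add(2656, 3994) = 6650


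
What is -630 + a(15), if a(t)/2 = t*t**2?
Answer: 6120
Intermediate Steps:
a(t) = 2*t**3 (a(t) = 2*(t*t**2) = 2*t**3)
-630 + a(15) = -630 + 2*15**3 = -630 + 2*3375 = -630 + 6750 = 6120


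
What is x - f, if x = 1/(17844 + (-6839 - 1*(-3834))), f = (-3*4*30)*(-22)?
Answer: -117524879/14839 ≈ -7920.0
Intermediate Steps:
f = 7920 (f = -12*30*(-22) = -360*(-22) = 7920)
x = 1/14839 (x = 1/(17844 + (-6839 + 3834)) = 1/(17844 - 3005) = 1/14839 ≈ 6.7390e-5)
x - f = 1/14839 - 1*7920 = 1/14839 - 7920 = -117524879/14839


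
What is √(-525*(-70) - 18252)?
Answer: √18498 ≈ 136.01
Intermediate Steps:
√(-525*(-70) - 18252) = √(36750 - 18252) = √18498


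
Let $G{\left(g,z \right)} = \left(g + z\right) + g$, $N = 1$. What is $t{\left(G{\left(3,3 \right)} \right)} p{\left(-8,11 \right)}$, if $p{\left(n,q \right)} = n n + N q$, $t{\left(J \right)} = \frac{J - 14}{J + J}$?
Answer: $- \frac{125}{6} \approx -20.833$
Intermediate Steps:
$G{\left(g,z \right)} = z + 2 g$
$t{\left(J \right)} = \frac{-14 + J}{2 J}$
$p{\left(n,q \right)} = q + n^{2}$ ($p{\left(n,q \right)} = n n + 1 q = n^{2} + q = q + n^{2}$)
$t{\left(G{\left(3,3 \right)} \right)} p{\left(-8,11 \right)} = \frac{-14 + \left(3 + 2 \cdot 3\right)}{2 \left(3 + 2 \cdot 3\right)} \left(11 + \left(-8\right)^{2}\right) = \frac{-14 + \left(3 + 6\right)}{2 \left(3 + 6\right)} \left(11 + 64\right) = \frac{-14 + 9}{2 \cdot 9} \cdot 75 = \frac{1}{2} \cdot \frac{1}{9} \left(-5\right) 75 = \left(- \frac{5}{18}\right) 75 = - \frac{125}{6}$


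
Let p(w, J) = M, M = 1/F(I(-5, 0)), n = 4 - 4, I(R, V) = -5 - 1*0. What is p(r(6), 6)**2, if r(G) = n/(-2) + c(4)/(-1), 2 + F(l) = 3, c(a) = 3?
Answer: 1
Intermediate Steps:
I(R, V) = -5 (I(R, V) = -5 + 0 = -5)
n = 0
F(l) = 1 (F(l) = -2 + 3 = 1)
M = 1 (M = 1/1 = 1)
r(G) = -3 (r(G) = 0/(-2) + 3/(-1) = 0*(-1/2) + 3*(-1) = 0 - 3 = -3)
p(w, J) = 1
p(r(6), 6)**2 = 1**2 = 1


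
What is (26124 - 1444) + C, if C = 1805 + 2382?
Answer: 28867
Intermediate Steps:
C = 4187
(26124 - 1444) + C = (26124 - 1444) + 4187 = 24680 + 4187 = 28867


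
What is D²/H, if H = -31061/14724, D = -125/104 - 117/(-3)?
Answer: -56881613241/83988944 ≈ -677.25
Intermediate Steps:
D = 3931/104 (D = -125*1/104 - 117*(-⅓) = -125/104 + 39 = 3931/104 ≈ 37.798)
H = -31061/14724 (H = -31061*1/14724 = -31061/14724 ≈ -2.1096)
D²/H = (3931/104)²/(-31061/14724) = (15452761/10816)*(-14724/31061) = -56881613241/83988944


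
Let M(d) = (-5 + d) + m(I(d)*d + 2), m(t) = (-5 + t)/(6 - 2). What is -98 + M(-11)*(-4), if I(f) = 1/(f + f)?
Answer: -63/2 ≈ -31.500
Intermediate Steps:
I(f) = 1/(2*f)
m(t) = -5/4 + t/4 (m(t) = (-5 + t)/4 = (-5 + t)*(¼) = -5/4 + t/4)
M(d) = -45/8 + d (M(d) = (-5 + d) + (-5/4 + ((1/(2*d))*d + 2)/4) = (-5 + d) + (-5/4 + (½ + 2)/4) = (-5 + d) + (-5/4 + (¼)*(5/2)) = (-5 + d) + (-5/4 + 5/8) = (-5 + d) - 5/8 = -45/8 + d)
-98 + M(-11)*(-4) = -98 + (-45/8 - 11)*(-4) = -98 - 133/8*(-4) = -98 + 133/2 = -63/2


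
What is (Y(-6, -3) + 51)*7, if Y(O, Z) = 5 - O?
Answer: 434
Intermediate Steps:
(Y(-6, -3) + 51)*7 = ((5 - 1*(-6)) + 51)*7 = ((5 + 6) + 51)*7 = (11 + 51)*7 = 62*7 = 434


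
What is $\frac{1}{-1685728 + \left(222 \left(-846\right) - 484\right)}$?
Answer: $- \frac{1}{1874024} \approx -5.3361 \cdot 10^{-7}$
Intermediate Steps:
$\frac{1}{-1685728 + \left(222 \left(-846\right) - 484\right)} = \frac{1}{-1685728 - 188296} = \frac{1}{-1874024} = - \frac{1}{1874024}$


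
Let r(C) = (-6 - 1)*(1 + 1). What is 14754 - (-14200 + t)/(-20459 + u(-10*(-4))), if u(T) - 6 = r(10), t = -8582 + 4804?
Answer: 301952140/20467 ≈ 14753.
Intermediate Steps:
t = -3778
r(C) = -14 (r(C) = -7*2 = -14)
u(T) = -8 (u(T) = 6 - 14 = -8)
14754 - (-14200 + t)/(-20459 + u(-10*(-4))) = 14754 - (-14200 - 3778)/(-20459 - 8) = 14754 - (-17978)/(-20467) = 14754 - (-17978)*(-1)/20467 = 14754 - 1*17978/20467 = 14754 - 17978/20467 = 301952140/20467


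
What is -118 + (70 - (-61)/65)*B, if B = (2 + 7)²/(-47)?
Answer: -733981/3055 ≈ -240.26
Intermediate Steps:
B = -81/47 (B = 9²*(-1/47) = 81*(-1/47) = -81/47 ≈ -1.7234)
-118 + (70 - (-61)/65)*B = -118 + (70 - (-61)/65)*(-81/47) = -118 + (70 - 1*(-61/65))*(-81/47) = -118 + (70 + 61/65)*(-81/47) = -118 + (4611/65)*(-81/47) = -118 - 373491/3055 = -733981/3055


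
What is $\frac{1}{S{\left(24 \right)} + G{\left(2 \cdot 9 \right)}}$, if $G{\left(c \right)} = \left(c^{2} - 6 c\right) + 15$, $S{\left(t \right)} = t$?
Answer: $\frac{1}{255} \approx 0.0039216$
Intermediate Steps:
$G{\left(c \right)} = 15 + c^{2} - 6 c$
$\frac{1}{S{\left(24 \right)} + G{\left(2 \cdot 9 \right)}} = \frac{1}{24 + \left(15 + \left(2 \cdot 9\right)^{2} - 6 \cdot 2 \cdot 9\right)} = \frac{1}{24 + \left(15 + 18^{2} - 108\right)} = \frac{1}{24 + \left(15 + 324 - 108\right)} = \frac{1}{24 + 231} = \frac{1}{255}$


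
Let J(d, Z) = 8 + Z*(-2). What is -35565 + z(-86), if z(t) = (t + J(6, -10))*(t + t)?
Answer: -25589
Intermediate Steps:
J(d, Z) = 8 - 2*Z
z(t) = 2*t*(28 + t) (z(t) = (t + (8 - 2*(-10)))*(t + t) = (t + (8 + 20))*(2*t) = (t + 28)*(2*t) = (28 + t)*(2*t) = 2*t*(28 + t))
-35565 + z(-86) = -35565 + 2*(-86)*(28 - 86) = -35565 + 2*(-86)*(-58) = -35565 + 9976 = -25589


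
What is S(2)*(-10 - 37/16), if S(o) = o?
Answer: -197/8 ≈ -24.625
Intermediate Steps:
S(2)*(-10 - 37/16) = 2*(-10 - 37/16) = 2*(-197/16) = -197/8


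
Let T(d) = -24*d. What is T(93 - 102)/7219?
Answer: 216/7219 ≈ 0.029921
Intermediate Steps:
T(93 - 102)/7219 = -24*(93 - 102)/7219 = -24*(-9)*(1/7219) = 216*(1/7219) = 216/7219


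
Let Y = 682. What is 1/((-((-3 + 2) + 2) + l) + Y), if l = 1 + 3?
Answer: 1/685 ≈ 0.0014599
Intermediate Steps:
l = 4
1/((-((-3 + 2) + 2) + l) + Y) = 1/((-((-3 + 2) + 2) + 4) + 682) = 1/((-(-1 + 2) + 4) + 682) = 1/((-1*1 + 4) + 682) = 1/((-1 + 4) + 682) = 1/(3 + 682) = 1/685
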